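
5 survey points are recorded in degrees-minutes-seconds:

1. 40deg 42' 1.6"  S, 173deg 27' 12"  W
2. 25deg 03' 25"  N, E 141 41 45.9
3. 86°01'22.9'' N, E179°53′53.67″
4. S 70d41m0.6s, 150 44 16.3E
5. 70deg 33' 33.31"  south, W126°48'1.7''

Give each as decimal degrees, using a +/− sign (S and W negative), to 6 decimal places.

Point 1:
  Lat: 40° + 42/60 + 1.6/3600 = 40 + 0.700000 + 0.000444 = 40.7004444
  S → negative
  Lon: 27′ + 12″ = 27.20000′; 173 + 27.20000/60 = 173.4533333
  hemisphere W, so the sign is −
Point 2:
  Lat: 25 + 3/60 + 25/3600 = 25.0569444
  N ⇒ keep positive
  Longitude: 141° + 41/60 + 45.9/3600 = 141 + 0.683333 + 0.012750 = 141.6960833
  E ⇒ keep positive
Point 3:
  φ: 86 + 1/60 + 22.9/3600 = 86.0230278
  N ⇒ keep positive
  Longitude: 53′ + 53.67″ = 53.89450′; 179 + 53.89450/60 = 179.8982417
  E → positive
Point 4:
  Lat: 70 + 41/60 + 0.6/3600 = 70.6835000
  S → negative
  λ: 44′ + 16.3″ = 44.27167′; 150 + 44.27167/60 = 150.7378611
  E → positive
Point 5:
  Latitude: 70° + 33/60 + 33.31/3600 = 70 + 0.550000 + 0.009253 = 70.5592528
  hemisphere S, so the sign is −
  λ: 48′ + 1.7″ = 48.02833′; 126 + 48.02833/60 = 126.8004722
  W → negative

1. -40.700444, -173.453333
2. 25.056944, 141.696083
3. 86.023028, 179.898242
4. -70.683500, 150.737861
5. -70.559253, -126.800472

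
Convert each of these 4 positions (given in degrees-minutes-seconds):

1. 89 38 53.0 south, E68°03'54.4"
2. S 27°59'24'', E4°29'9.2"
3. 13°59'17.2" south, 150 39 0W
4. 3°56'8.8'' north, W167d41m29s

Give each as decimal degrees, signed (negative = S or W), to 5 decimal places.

Point 1:
  Latitude: 89 + 38/60 + 53/3600 = 89.648056
  S ⇒ negate
  λ: 68 + 3/60 + 54.4/3600 = 68.065111
  E ⇒ keep positive
Point 2:
  Latitude: 27 + 59/60 + 24/3600 = 27.990000
  S ⇒ negate
  Longitude: 4 + 29/60 + 9.2/3600 = 4.485889
  E ⇒ keep positive
Point 3:
  Latitude: 13 + 59/60 + 17.2/3600 = 13.988111
  hemisphere S, so the sign is −
  Lon: 150 + 39/60 + 0/3600 = 150.650000
  hemisphere W, so the sign is −
Point 4:
  φ: 3 + 56/60 + 8.8/3600 = 3.935778
  N ⇒ keep positive
  λ: 167° + 41/60 + 29/3600 = 167 + 0.683333 + 0.008056 = 167.691389
  hemisphere W, so the sign is −

1. -89.64806, 68.06511
2. -27.99000, 4.48589
3. -13.98811, -150.65000
4. 3.93578, -167.69139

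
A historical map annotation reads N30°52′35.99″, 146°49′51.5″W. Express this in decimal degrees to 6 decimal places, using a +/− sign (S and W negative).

30.876664, -146.830972

Lat: 30° + 52/60 + 35.99/3600 = 30 + 0.866667 + 0.009997 = 30.8766639
N ⇒ keep positive
Longitude: 49′ + 51.5″ = 49.85833′; 146 + 49.85833/60 = 146.8309722
W → negative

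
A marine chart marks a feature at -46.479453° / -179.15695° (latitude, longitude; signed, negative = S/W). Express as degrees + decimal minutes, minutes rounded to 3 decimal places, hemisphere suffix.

Latitude is negative → S; |value| = 46.479453
Latitude: fractional part 0.479453 → 28.76718 minutes
Longitude is negative → W; |value| = 179.156950
Longitude: 179° + 0.156950 × 60 = 179° 9.41700′

46° 28.767′ S, 179° 9.417′ W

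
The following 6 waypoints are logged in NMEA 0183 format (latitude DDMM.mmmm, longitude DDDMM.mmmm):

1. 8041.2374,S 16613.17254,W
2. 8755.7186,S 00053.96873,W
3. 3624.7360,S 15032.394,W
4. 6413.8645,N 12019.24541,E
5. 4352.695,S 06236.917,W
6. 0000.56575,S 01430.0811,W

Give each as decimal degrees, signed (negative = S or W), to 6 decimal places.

1. -80.687290, -166.219542
2. -87.928643, -0.899479
3. -36.412267, -150.539900
4. 64.231075, 120.320757
5. -43.878250, -62.615283
6. -0.009429, -14.501352

Point 1:
  Latitude: degrees = first 2 digits = 80, minutes = 41.2374; 80 + 41.2374/60 = 80.6872900
  hemisphere S, so the sign is −
  λ: degrees = first 3 digits = 166, minutes = 13.17254; 166 + 13.17254/60 = 166.2195423
  W ⇒ negate
Point 2:
  Lat: split at 2 digits → 87° and 55.7186′; 87 + 55.7186/60 = 87.9286433
  hemisphere S, so the sign is −
  λ: degrees = first 3 digits = 0, minutes = 53.96873; 0 + 53.96873/60 = 0.8994788
  hemisphere W, so the sign is −
Point 3:
  Latitude: degrees = first 2 digits = 36, minutes = 24.736; 36 + 24.736/60 = 36.4122667
  S → negative
  Longitude: degrees = first 3 digits = 150, minutes = 32.394; 150 + 32.394/60 = 150.5399000
  W → negative
Point 4:
  Lat: split at 2 digits → 64° and 13.8645′; 64 + 13.8645/60 = 64.2310750
  N ⇒ keep positive
  Longitude: degrees = first 3 digits = 120, minutes = 19.24541; 120 + 19.24541/60 = 120.3207568
  E ⇒ keep positive
Point 5:
  φ: split at 2 digits → 43° and 52.695′; 43 + 52.695/60 = 43.8782500
  S → negative
  Longitude: split at 3 digits → 062° and 36.917′; 62 + 36.917/60 = 62.6152833
  W → negative
Point 6:
  φ: degrees = first 2 digits = 0, minutes = 0.56575; 0 + 0.56575/60 = 0.0094292
  hemisphere S, so the sign is −
  Longitude: split at 3 digits → 014° and 30.0811′; 14 + 30.0811/60 = 14.5013517
  W → negative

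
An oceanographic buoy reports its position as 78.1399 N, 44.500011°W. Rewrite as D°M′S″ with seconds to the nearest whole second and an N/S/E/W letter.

78°08′24″ N, 44°30′0″ W

φ: 0.139900° → 8.39400′; 0.39400 × 60 = 23.64″
Longitude: 0.500011 × 60 = 30.00066′ → 30′, remainder × 60 = 0.04″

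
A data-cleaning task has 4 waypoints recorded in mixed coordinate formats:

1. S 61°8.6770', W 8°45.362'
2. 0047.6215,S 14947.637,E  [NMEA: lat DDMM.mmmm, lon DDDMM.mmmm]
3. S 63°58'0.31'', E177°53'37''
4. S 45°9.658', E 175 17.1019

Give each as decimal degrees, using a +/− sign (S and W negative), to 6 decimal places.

Point 1:
  Lat: 8.677′ = 0.144617°; total 61.1446167
  S → negative
  Longitude: 45.362′ = 0.756033°; total 8.7560333
  W → negative
Point 2:
  φ: degrees = first 2 digits = 0, minutes = 47.6215; 0 + 47.6215/60 = 0.7936917
  hemisphere S, so the sign is −
  Lon: split at 3 digits → 149° and 47.637′; 149 + 47.637/60 = 149.7939500
  E ⇒ keep positive
Point 3:
  φ: 63° + 58/60 + 0.31/3600 = 63 + 0.966667 + 0.000086 = 63.9667528
  S ⇒ negate
  Longitude: 177 + 53/60 + 37/3600 = 177.8936111
  E → positive
Point 4:
  Latitude: 9.658′ = 0.160967°; total 45.1609667
  S ⇒ negate
  Lon: 17.1019′ = 0.285032°; total 175.2850317
  E → positive

1. -61.144617, -8.756033
2. -0.793692, 149.793950
3. -63.966753, 177.893611
4. -45.160967, 175.285032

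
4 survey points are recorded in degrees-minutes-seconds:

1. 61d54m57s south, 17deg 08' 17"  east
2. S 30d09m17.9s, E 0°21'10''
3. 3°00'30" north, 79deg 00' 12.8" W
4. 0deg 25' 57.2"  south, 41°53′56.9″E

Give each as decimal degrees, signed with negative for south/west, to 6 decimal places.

1. -61.915833, 17.138056
2. -30.154972, 0.352778
3. 3.008333, -79.003556
4. -0.432556, 41.899139

Point 1:
  φ: 61 + 54/60 + 57/3600 = 61.9158333
  S → negative
  Longitude: 8′ + 17″ = 8.28333′; 17 + 8.28333/60 = 17.1380556
  E → positive
Point 2:
  Latitude: 30 + 9/60 + 17.9/3600 = 30.1549722
  hemisphere S, so the sign is −
  Longitude: 21′ + 10″ = 21.16667′; 0 + 21.16667/60 = 0.3527778
  E → positive
Point 3:
  Lat: 0′ + 30″ = 0.50000′; 3 + 0.50000/60 = 3.0083333
  N → positive
  Lon: 79° + 0/60 + 12.8/3600 = 79 + 0.000000 + 0.003556 = 79.0035556
  hemisphere W, so the sign is −
Point 4:
  φ: 25′ + 57.2″ = 25.95333′; 0 + 25.95333/60 = 0.4325556
  S → negative
  Longitude: 41 + 53/60 + 56.9/3600 = 41.8991389
  E → positive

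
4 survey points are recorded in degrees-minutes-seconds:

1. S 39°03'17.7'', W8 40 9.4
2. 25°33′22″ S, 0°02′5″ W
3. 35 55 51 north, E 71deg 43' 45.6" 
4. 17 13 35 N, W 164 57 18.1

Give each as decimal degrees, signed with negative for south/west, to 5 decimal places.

Point 1:
  φ: 3′ + 17.7″ = 3.29500′; 39 + 3.29500/60 = 39.054917
  hemisphere S, so the sign is −
  λ: 8° + 40/60 + 9.4/3600 = 8 + 0.666667 + 0.002611 = 8.669278
  W ⇒ negate
Point 2:
  Latitude: 33′ + 22″ = 33.36667′; 25 + 33.36667/60 = 25.556111
  S ⇒ negate
  Lon: 2′ + 5″ = 2.08333′; 0 + 2.08333/60 = 0.034722
  hemisphere W, so the sign is −
Point 3:
  Lat: 55′ + 51″ = 55.85000′; 35 + 55.85000/60 = 35.930833
  N → positive
  Longitude: 43′ + 45.6″ = 43.76000′; 71 + 43.76000/60 = 71.729333
  E ⇒ keep positive
Point 4:
  Latitude: 17 + 13/60 + 35/3600 = 17.226389
  N → positive
  λ: 164 + 57/60 + 18.1/3600 = 164.955028
  W → negative

1. -39.05492, -8.66928
2. -25.55611, -0.03472
3. 35.93083, 71.72933
4. 17.22639, -164.95503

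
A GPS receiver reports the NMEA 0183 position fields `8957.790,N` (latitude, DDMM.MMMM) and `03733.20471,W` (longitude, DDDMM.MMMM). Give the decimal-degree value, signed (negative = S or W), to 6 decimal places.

φ: split at 2 digits → 89° and 57.79′; 89 + 57.79/60 = 89.9631667
N → positive
Longitude: degrees = first 3 digits = 37, minutes = 33.20471; 37 + 33.20471/60 = 37.5534118
W → negative

89.963167, -37.553412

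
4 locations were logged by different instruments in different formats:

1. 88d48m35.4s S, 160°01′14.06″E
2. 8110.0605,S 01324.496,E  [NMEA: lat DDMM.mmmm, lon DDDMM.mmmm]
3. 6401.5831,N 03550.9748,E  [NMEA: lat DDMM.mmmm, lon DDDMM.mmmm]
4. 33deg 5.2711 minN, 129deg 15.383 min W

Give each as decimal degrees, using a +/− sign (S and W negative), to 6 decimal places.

Point 1:
  Lat: 48′ + 35.4″ = 48.59000′; 88 + 48.59000/60 = 88.8098333
  S → negative
  λ: 1′ + 14.06″ = 1.23433′; 160 + 1.23433/60 = 160.0205722
  E → positive
Point 2:
  Lat: split at 2 digits → 81° and 10.0605′; 81 + 10.0605/60 = 81.1676750
  S ⇒ negate
  Longitude: split at 3 digits → 013° and 24.496′; 13 + 24.496/60 = 13.4082667
  E → positive
Point 3:
  Lat: degrees = first 2 digits = 64, minutes = 1.5831; 64 + 1.5831/60 = 64.0263850
  N → positive
  λ: split at 3 digits → 035° and 50.9748′; 35 + 50.9748/60 = 35.8495800
  E ⇒ keep positive
Point 4:
  φ: 33 + 5.2711/60 = 33.0878517
  N → positive
  Lon: 15.383′ = 0.256383°; total 129.2563833
  W ⇒ negate

1. -88.809833, 160.020572
2. -81.167675, 13.408267
3. 64.026385, 35.849580
4. 33.087852, -129.256383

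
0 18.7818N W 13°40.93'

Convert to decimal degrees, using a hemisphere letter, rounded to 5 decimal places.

φ: 0 + 18.7818/60 = 0.313030
Lon: 13 + 40.93/60 = 13.682167

0.31303° N, 13.68217° W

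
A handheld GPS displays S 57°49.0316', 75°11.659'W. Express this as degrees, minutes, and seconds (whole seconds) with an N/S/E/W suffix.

Lat: fractional minutes 0.03160 × 60 = 1.90″
λ: 11.65900′ → 11′ and 0.65900 × 60 = 39.54″

57°49′2″ S, 75°11′40″ W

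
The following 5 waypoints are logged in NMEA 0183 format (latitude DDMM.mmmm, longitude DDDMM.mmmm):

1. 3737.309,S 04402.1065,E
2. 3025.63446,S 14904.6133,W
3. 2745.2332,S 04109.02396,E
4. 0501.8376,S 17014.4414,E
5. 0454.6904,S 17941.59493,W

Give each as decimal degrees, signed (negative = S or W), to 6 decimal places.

1. -37.621817, 44.035108
2. -30.427241, -149.076888
3. -27.753887, 41.150399
4. -5.030627, 170.240690
5. -4.911507, -179.693249

Point 1:
  Latitude: split at 2 digits → 37° and 37.309′; 37 + 37.309/60 = 37.6218167
  hemisphere S, so the sign is −
  λ: degrees = first 3 digits = 44, minutes = 2.1065; 44 + 2.1065/60 = 44.0351083
  E ⇒ keep positive
Point 2:
  Lat: degrees = first 2 digits = 30, minutes = 25.63446; 30 + 25.63446/60 = 30.4272410
  hemisphere S, so the sign is −
  Lon: degrees = first 3 digits = 149, minutes = 4.6133; 149 + 4.6133/60 = 149.0768883
  W ⇒ negate
Point 3:
  Lat: split at 2 digits → 27° and 45.2332′; 27 + 45.2332/60 = 27.7538867
  S → negative
  Longitude: split at 3 digits → 041° and 9.02396′; 41 + 9.02396/60 = 41.1503993
  E ⇒ keep positive
Point 4:
  Lat: split at 2 digits → 05° and 1.8376′; 5 + 1.8376/60 = 5.0306267
  S → negative
  Longitude: degrees = first 3 digits = 170, minutes = 14.4414; 170 + 14.4414/60 = 170.2406900
  E → positive
Point 5:
  Latitude: split at 2 digits → 04° and 54.6904′; 4 + 54.6904/60 = 4.9115067
  S ⇒ negate
  λ: split at 3 digits → 179° and 41.59493′; 179 + 41.59493/60 = 179.6932488
  W ⇒ negate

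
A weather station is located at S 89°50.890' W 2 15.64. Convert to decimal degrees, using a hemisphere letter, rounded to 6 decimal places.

89.848167° S, 2.260667° W

φ: 89 + 50.89/60 = 89.8481667
λ: 2 + 15.64/60 = 2.2606667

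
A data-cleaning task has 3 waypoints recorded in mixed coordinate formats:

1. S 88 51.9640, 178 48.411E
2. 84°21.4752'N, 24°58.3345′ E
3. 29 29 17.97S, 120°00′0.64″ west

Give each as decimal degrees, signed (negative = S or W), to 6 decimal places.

1. -88.866067, 178.806850
2. 84.357920, 24.972242
3. -29.488325, -120.000178

Point 1:
  φ: 88 + 51.964/60 = 88.8660667
  hemisphere S, so the sign is −
  Longitude: 178 + 48.411/60 = 178.8068500
  E ⇒ keep positive
Point 2:
  Latitude: 21.4752′ = 0.357920°; total 84.3579200
  N ⇒ keep positive
  Longitude: 58.3345′ = 0.972242°; total 24.9722417
  E → positive
Point 3:
  Latitude: 29′ + 17.97″ = 29.29950′; 29 + 29.29950/60 = 29.4883250
  S ⇒ negate
  λ: 120 + 0/60 + 0.64/3600 = 120.0001778
  W → negative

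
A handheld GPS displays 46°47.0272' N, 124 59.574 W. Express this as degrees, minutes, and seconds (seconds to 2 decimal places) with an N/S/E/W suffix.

Latitude: 47.02720′ → 47′ and 0.02720 × 60 = 1.6320″
λ: 59.57400′ → 59′ and 0.57400 × 60 = 34.4400″

46°47′1.63″ N, 124°59′34.44″ W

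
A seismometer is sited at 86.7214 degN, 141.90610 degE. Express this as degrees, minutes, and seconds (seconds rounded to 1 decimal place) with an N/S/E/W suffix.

86°43′17.0″ N, 141°54′22.0″ E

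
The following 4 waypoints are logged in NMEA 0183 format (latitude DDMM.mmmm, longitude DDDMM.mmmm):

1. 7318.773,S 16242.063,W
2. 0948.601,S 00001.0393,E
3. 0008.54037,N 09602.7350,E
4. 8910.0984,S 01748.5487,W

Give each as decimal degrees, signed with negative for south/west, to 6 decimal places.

Point 1:
  Latitude: split at 2 digits → 73° and 18.773′; 73 + 18.773/60 = 73.3128833
  S ⇒ negate
  Longitude: split at 3 digits → 162° and 42.063′; 162 + 42.063/60 = 162.7010500
  W → negative
Point 2:
  Latitude: split at 2 digits → 09° and 48.601′; 9 + 48.601/60 = 9.8100167
  hemisphere S, so the sign is −
  Longitude: split at 3 digits → 000° and 1.0393′; 0 + 1.0393/60 = 0.0173217
  E ⇒ keep positive
Point 3:
  Latitude: split at 2 digits → 00° and 8.54037′; 0 + 8.54037/60 = 0.1423395
  N → positive
  Longitude: split at 3 digits → 096° and 2.735′; 96 + 2.735/60 = 96.0455833
  E ⇒ keep positive
Point 4:
  φ: degrees = first 2 digits = 89, minutes = 10.0984; 89 + 10.0984/60 = 89.1683067
  hemisphere S, so the sign is −
  Lon: degrees = first 3 digits = 17, minutes = 48.5487; 17 + 48.5487/60 = 17.8091450
  W ⇒ negate

1. -73.312883, -162.701050
2. -9.810017, 0.017322
3. 0.142340, 96.045583
4. -89.168307, -17.809145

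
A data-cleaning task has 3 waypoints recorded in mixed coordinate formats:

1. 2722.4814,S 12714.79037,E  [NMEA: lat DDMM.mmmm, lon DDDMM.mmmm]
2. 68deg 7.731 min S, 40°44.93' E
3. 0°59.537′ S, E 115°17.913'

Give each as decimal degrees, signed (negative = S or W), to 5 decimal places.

Point 1:
  Latitude: split at 2 digits → 27° and 22.4814′; 27 + 22.4814/60 = 27.374690
  S → negative
  λ: split at 3 digits → 127° and 14.79037′; 127 + 14.79037/60 = 127.246506
  E → positive
Point 2:
  Lat: 7.731′ = 0.128850°; total 68.128850
  S → negative
  λ: 44.93′ = 0.748833°; total 40.748833
  E → positive
Point 3:
  Lat: 59.537′ = 0.992283°; total 0.992283
  S ⇒ negate
  λ: 115 + 17.913/60 = 115.298550
  E ⇒ keep positive

1. -27.37469, 127.24651
2. -68.12885, 40.74883
3. -0.99228, 115.29855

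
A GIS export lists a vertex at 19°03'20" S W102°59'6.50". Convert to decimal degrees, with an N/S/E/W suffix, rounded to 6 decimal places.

19.055556° S, 102.985139° W

Latitude: 19 + 3/60 + 20/3600 = 19.0555556
Longitude: 102 + 59/60 + 6.5/3600 = 102.9851389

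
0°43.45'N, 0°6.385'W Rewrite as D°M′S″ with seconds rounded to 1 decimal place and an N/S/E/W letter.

φ: 43.45000′ → 43′ and 0.45000 × 60 = 27.000″
Longitude: fractional minutes 0.38500 × 60 = 23.100″

0°43′27.0″ N, 0°06′23.1″ W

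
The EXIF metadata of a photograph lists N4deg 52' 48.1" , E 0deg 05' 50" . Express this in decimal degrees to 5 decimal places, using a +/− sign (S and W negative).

Lat: 4° + 52/60 + 48.1/3600 = 4 + 0.866667 + 0.013361 = 4.880028
N → positive
Lon: 0 + 5/60 + 50/3600 = 0.097222
E → positive

4.88003, 0.09722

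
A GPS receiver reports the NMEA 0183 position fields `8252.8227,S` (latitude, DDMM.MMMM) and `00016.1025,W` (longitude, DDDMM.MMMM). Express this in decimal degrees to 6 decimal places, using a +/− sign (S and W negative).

-82.880378, -0.268375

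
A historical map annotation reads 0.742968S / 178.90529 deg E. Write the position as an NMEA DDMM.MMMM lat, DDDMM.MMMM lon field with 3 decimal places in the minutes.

0044.578,S / 17854.317,E

φ: fractional part 0.742968 → 44.57808 minutes
Longitude: fractional part 0.905290 → 54.31740 minutes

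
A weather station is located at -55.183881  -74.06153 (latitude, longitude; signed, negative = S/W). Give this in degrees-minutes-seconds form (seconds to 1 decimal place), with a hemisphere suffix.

Latitude is negative → S; |value| = 55.183881
φ: 0.183881 × 60 = 11.03286′ → 11′, remainder × 60 = 1.972″
Longitude is negative → W; |value| = 74.061530
λ: 0.061530 × 60 = 3.69180′ → 3′, remainder × 60 = 41.508″

55°11′2.0″ S, 74°03′41.5″ W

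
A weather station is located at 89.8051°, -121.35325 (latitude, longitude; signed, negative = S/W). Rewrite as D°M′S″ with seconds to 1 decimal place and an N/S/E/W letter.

Latitude: 0.805100 × 60 = 48.30600′ → 48′, remainder × 60 = 18.360″
Longitude is negative → W; |value| = 121.353250
λ: whole degrees 121; 21.19500′ → 21′ and 11.700″

89°48′18.4″ N, 121°21′11.7″ W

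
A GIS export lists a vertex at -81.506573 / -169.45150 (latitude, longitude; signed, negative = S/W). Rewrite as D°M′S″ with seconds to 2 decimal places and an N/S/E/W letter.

81°30′23.66″ S, 169°27′5.40″ W

Latitude is negative → S; |value| = 81.506573
Lat: 0.506573° → 30.39438′; 0.39438 × 60 = 23.6628″
Longitude is negative → W; |value| = 169.451500
λ: 0.451500 × 60 = 27.09000′ → 27′, remainder × 60 = 5.4000″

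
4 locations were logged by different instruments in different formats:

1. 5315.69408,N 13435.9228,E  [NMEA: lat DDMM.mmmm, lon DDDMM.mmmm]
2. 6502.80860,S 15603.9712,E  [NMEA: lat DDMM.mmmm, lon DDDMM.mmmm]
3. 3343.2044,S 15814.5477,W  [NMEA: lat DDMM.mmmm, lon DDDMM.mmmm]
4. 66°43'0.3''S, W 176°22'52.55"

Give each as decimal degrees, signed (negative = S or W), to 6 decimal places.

1. 53.261568, 134.598713
2. -65.046810, 156.066187
3. -33.720073, -158.242462
4. -66.716750, -176.381264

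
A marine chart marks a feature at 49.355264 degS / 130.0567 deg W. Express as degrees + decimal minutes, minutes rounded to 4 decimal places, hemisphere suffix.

Latitude: minutes = (49.355264 − 49) × 60 = 21.315840
λ: minutes = (130.056700 − 130) × 60 = 3.402000

49° 21.3158′ S, 130° 3.4020′ W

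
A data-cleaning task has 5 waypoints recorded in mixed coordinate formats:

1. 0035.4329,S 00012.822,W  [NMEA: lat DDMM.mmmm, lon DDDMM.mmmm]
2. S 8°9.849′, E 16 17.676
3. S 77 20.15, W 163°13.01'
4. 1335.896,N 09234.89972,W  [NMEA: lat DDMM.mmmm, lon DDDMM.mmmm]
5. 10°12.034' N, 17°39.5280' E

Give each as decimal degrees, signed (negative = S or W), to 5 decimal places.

Point 1:
  φ: degrees = first 2 digits = 0, minutes = 35.4329; 0 + 35.4329/60 = 0.590548
  S ⇒ negate
  Longitude: degrees = first 3 digits = 0, minutes = 12.822; 0 + 12.822/60 = 0.213700
  hemisphere W, so the sign is −
Point 2:
  Latitude: 8 + 9.849/60 = 8.164150
  hemisphere S, so the sign is −
  Lon: 17.676′ = 0.294600°; total 16.294600
  E → positive
Point 3:
  Latitude: 20.15′ = 0.335833°; total 77.335833
  hemisphere S, so the sign is −
  λ: 163 + 13.01/60 = 163.216833
  W ⇒ negate
Point 4:
  φ: split at 2 digits → 13° and 35.896′; 13 + 35.896/60 = 13.598267
  N ⇒ keep positive
  λ: degrees = first 3 digits = 92, minutes = 34.89972; 92 + 34.89972/60 = 92.581662
  W → negative
Point 5:
  φ: 10 + 12.034/60 = 10.200567
  N → positive
  Lon: 39.528′ = 0.658800°; total 17.658800
  E ⇒ keep positive

1. -0.59055, -0.21370
2. -8.16415, 16.29460
3. -77.33583, -163.21683
4. 13.59827, -92.58166
5. 10.20057, 17.65880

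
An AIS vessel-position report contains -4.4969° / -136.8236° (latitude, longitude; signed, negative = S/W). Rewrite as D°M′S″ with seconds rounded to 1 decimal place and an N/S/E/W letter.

Latitude is negative → S; |value| = 4.496900
φ: 0.496900° → 29.81400′; 0.81400 × 60 = 48.840″
Longitude is negative → W; |value| = 136.823600
Lon: whole degrees 136; 49.41600′ → 49′ and 24.960″

4°29′48.8″ S, 136°49′25.0″ W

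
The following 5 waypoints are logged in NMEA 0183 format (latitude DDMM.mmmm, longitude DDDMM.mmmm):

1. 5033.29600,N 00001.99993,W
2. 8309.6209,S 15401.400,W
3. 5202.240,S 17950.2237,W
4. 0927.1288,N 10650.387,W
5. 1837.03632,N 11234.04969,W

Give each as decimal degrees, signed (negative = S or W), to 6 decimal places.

Point 1:
  Latitude: degrees = first 2 digits = 50, minutes = 33.296; 50 + 33.296/60 = 50.5549333
  N ⇒ keep positive
  λ: split at 3 digits → 000° and 1.99993′; 0 + 1.99993/60 = 0.0333322
  W ⇒ negate
Point 2:
  Latitude: degrees = first 2 digits = 83, minutes = 9.6209; 83 + 9.6209/60 = 83.1603483
  S → negative
  Lon: degrees = first 3 digits = 154, minutes = 1.4; 154 + 1.4/60 = 154.0233333
  W → negative
Point 3:
  Latitude: degrees = first 2 digits = 52, minutes = 2.24; 52 + 2.24/60 = 52.0373333
  hemisphere S, so the sign is −
  λ: split at 3 digits → 179° and 50.2237′; 179 + 50.2237/60 = 179.8370617
  hemisphere W, so the sign is −
Point 4:
  φ: split at 2 digits → 09° and 27.1288′; 9 + 27.1288/60 = 9.4521467
  N → positive
  Longitude: split at 3 digits → 106° and 50.387′; 106 + 50.387/60 = 106.8397833
  hemisphere W, so the sign is −
Point 5:
  φ: split at 2 digits → 18° and 37.03632′; 18 + 37.03632/60 = 18.6172720
  N ⇒ keep positive
  Longitude: split at 3 digits → 112° and 34.04969′; 112 + 34.04969/60 = 112.5674948
  hemisphere W, so the sign is −

1. 50.554933, -0.033332
2. -83.160348, -154.023333
3. -52.037333, -179.837062
4. 9.452147, -106.839783
5. 18.617272, -112.567495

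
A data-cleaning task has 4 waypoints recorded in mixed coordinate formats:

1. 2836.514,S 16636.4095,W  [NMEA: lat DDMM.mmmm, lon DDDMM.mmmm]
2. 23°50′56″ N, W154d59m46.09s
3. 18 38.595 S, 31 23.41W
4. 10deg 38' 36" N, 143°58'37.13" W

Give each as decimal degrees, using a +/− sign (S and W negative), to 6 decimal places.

1. -28.608567, -166.606825
2. 23.848889, -154.996136
3. -18.643250, -31.390167
4. 10.643333, -143.976981

Point 1:
  φ: degrees = first 2 digits = 28, minutes = 36.514; 28 + 36.514/60 = 28.6085667
  S → negative
  Lon: split at 3 digits → 166° and 36.4095′; 166 + 36.4095/60 = 166.6068250
  hemisphere W, so the sign is −
Point 2:
  Lat: 50′ + 56″ = 50.93333′; 23 + 50.93333/60 = 23.8488889
  N ⇒ keep positive
  Lon: 154 + 59/60 + 46.09/3600 = 154.9961361
  W ⇒ negate
Point 3:
  Latitude: 18 + 38.595/60 = 18.6432500
  S → negative
  Lon: 23.41′ = 0.390167°; total 31.3901667
  hemisphere W, so the sign is −
Point 4:
  Lat: 10° + 38/60 + 36/3600 = 10 + 0.633333 + 0.010000 = 10.6433333
  N ⇒ keep positive
  Lon: 143 + 58/60 + 37.13/3600 = 143.9769806
  hemisphere W, so the sign is −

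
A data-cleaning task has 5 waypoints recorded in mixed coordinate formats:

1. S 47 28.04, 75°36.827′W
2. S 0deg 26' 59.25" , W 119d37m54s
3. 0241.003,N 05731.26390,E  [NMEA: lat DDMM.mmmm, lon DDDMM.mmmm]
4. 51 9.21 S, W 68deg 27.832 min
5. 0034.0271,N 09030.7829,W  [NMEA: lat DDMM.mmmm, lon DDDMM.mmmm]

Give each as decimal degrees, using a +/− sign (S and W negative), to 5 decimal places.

1. -47.46733, -75.61378
2. -0.44979, -119.63167
3. 2.68338, 57.52107
4. -51.15350, -68.46387
5. 0.56712, -90.51305

Point 1:
  Latitude: 28.04′ = 0.467333°; total 47.467333
  S ⇒ negate
  Lon: 75 + 36.827/60 = 75.613783
  W → negative
Point 2:
  φ: 0° + 26/60 + 59.25/3600 = 0 + 0.433333 + 0.016458 = 0.449792
  S ⇒ negate
  Lon: 119° + 37/60 + 54/3600 = 119 + 0.616667 + 0.015000 = 119.631667
  W → negative
Point 3:
  φ: degrees = first 2 digits = 2, minutes = 41.003; 2 + 41.003/60 = 2.683383
  N ⇒ keep positive
  Longitude: split at 3 digits → 057° and 31.2639′; 57 + 31.2639/60 = 57.521065
  E → positive
Point 4:
  φ: 51 + 9.21/60 = 51.153500
  S → negative
  Longitude: 27.832′ = 0.463867°; total 68.463867
  W ⇒ negate
Point 5:
  φ: degrees = first 2 digits = 0, minutes = 34.0271; 0 + 34.0271/60 = 0.567118
  N → positive
  Lon: degrees = first 3 digits = 90, minutes = 30.7829; 90 + 30.7829/60 = 90.513048
  W → negative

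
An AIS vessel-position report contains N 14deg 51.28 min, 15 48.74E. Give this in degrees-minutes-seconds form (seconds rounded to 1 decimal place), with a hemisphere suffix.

14°51′16.8″ N, 15°48′44.4″ E

Lat: 51.28000′ → 51′ and 0.28000 × 60 = 16.800″
λ: 48.74000′ → 48′ and 0.74000 × 60 = 44.400″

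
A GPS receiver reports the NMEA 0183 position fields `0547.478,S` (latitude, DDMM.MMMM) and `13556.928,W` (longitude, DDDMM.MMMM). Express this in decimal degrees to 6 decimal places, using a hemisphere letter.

5.791300° S, 135.948800° W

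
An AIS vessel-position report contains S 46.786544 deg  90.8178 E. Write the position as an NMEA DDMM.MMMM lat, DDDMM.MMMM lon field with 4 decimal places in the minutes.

4647.1926,S / 09049.0680,E

Latitude: minutes = (46.786544 − 46) × 60 = 47.192640
Lon: fractional part 0.817800 → 49.068000 minutes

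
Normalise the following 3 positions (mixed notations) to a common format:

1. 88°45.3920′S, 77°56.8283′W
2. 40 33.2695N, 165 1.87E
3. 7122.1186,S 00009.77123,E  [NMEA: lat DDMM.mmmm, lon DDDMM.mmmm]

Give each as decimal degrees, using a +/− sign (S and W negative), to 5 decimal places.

Point 1:
  Lat: 88 + 45.392/60 = 88.756533
  S ⇒ negate
  Longitude: 56.8283′ = 0.947138°; total 77.947138
  W → negative
Point 2:
  φ: 33.2695′ = 0.554492°; total 40.554492
  N ⇒ keep positive
  Lon: 1.87′ = 0.031167°; total 165.031167
  E → positive
Point 3:
  Lat: degrees = first 2 digits = 71, minutes = 22.1186; 71 + 22.1186/60 = 71.368643
  S ⇒ negate
  λ: split at 3 digits → 000° and 9.77123′; 0 + 9.77123/60 = 0.162854
  E ⇒ keep positive

1. -88.75653, -77.94714
2. 40.55449, 165.03117
3. -71.36864, 0.16285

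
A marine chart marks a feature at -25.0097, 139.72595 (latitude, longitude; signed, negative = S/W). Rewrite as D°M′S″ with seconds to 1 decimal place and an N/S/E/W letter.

25°00′34.9″ S, 139°43′33.4″ E

Latitude is negative → S; |value| = 25.009700
Latitude: 0.009700° → 0.58200′; 0.58200 × 60 = 34.920″
Longitude: whole degrees 139; 43.55700′ → 43′ and 33.420″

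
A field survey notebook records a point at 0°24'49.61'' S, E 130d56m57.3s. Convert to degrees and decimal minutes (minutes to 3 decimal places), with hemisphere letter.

0° 24.827′ S, 130° 56.955′ E

Latitude: seconds/60 = 0.82683; minutes = 24 + 0.82683 = 24.82683
λ: seconds/60 = 0.95500; minutes = 56 + 0.95500 = 56.95500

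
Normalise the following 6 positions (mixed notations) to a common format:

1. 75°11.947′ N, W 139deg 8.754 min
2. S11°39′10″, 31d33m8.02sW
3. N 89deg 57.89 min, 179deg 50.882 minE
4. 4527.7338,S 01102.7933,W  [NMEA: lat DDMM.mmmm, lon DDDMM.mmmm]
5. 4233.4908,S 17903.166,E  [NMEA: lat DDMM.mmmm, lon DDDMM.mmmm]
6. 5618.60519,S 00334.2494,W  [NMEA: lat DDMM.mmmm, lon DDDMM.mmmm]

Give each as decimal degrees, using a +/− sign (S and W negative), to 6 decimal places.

1. 75.199117, -139.145900
2. -11.652778, -31.552228
3. 89.964833, 179.848033
4. -45.462230, -11.046555
5. -42.558180, 179.052767
6. -56.310087, -3.570823

Point 1:
  Lat: 11.947′ = 0.199117°; total 75.1991167
  N → positive
  Longitude: 139 + 8.754/60 = 139.1459000
  W → negative
Point 2:
  Lat: 11 + 39/60 + 10/3600 = 11.6527778
  hemisphere S, so the sign is −
  λ: 31° + 33/60 + 8.02/3600 = 31 + 0.550000 + 0.002228 = 31.5522278
  hemisphere W, so the sign is −
Point 3:
  Latitude: 89 + 57.89/60 = 89.9648333
  N → positive
  Longitude: 50.882′ = 0.848033°; total 179.8480333
  E → positive
Point 4:
  Latitude: degrees = first 2 digits = 45, minutes = 27.7338; 45 + 27.7338/60 = 45.4622300
  S ⇒ negate
  Lon: degrees = first 3 digits = 11, minutes = 2.7933; 11 + 2.7933/60 = 11.0465550
  W → negative
Point 5:
  Latitude: split at 2 digits → 42° and 33.4908′; 42 + 33.4908/60 = 42.5581800
  S → negative
  λ: degrees = first 3 digits = 179, minutes = 3.166; 179 + 3.166/60 = 179.0527667
  E → positive
Point 6:
  Lat: degrees = first 2 digits = 56, minutes = 18.60519; 56 + 18.60519/60 = 56.3100865
  hemisphere S, so the sign is −
  λ: split at 3 digits → 003° and 34.2494′; 3 + 34.2494/60 = 3.5708233
  hemisphere W, so the sign is −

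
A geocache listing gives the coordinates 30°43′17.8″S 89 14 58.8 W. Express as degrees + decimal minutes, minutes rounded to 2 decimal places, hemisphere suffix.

φ: seconds/60 = 0.29667; minutes = 43 + 0.29667 = 43.2967
λ: 14 + 58.8/60 = 14.9800′

30° 43.30′ S, 89° 14.98′ W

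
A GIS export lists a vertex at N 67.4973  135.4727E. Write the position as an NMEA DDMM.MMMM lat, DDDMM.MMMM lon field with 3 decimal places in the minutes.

6729.838,N / 13528.362,E

φ: fractional part 0.497300 → 29.83800 minutes
Longitude: fractional part 0.472700 → 28.36200 minutes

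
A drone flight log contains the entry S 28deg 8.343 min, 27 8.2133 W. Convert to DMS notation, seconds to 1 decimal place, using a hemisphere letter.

Latitude: 8.34300′ → 8′ and 0.34300 × 60 = 20.580″
Longitude: 8.21330′ → 8′ and 0.21330 × 60 = 12.798″

28°08′20.6″ S, 27°08′12.8″ W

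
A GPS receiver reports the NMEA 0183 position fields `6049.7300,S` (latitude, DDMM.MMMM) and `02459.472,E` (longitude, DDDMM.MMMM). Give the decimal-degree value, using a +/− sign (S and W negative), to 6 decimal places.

-60.828833, 24.991200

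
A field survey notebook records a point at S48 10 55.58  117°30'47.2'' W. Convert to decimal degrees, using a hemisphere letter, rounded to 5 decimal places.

48.18211° S, 117.51311° W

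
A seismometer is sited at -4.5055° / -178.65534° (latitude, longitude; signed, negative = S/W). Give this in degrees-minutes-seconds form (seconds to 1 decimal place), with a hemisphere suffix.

4°30′19.8″ S, 178°39′19.2″ W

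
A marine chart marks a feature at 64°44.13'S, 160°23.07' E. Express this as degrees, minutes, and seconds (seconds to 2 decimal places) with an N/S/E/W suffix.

64°44′7.80″ S, 160°23′4.20″ E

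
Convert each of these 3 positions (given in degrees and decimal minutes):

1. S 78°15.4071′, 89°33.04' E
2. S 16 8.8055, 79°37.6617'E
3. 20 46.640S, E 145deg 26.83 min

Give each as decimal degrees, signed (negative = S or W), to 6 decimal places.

Point 1:
  Lat: 78 + 15.4071/60 = 78.2567850
  hemisphere S, so the sign is −
  Longitude: 33.04′ = 0.550667°; total 89.5506667
  E ⇒ keep positive
Point 2:
  Latitude: 16 + 8.8055/60 = 16.1467583
  hemisphere S, so the sign is −
  Longitude: 79 + 37.6617/60 = 79.6276950
  E → positive
Point 3:
  Latitude: 20 + 46.64/60 = 20.7773333
  S ⇒ negate
  Lon: 26.83′ = 0.447167°; total 145.4471667
  E → positive

1. -78.256785, 89.550667
2. -16.146758, 79.627695
3. -20.777333, 145.447167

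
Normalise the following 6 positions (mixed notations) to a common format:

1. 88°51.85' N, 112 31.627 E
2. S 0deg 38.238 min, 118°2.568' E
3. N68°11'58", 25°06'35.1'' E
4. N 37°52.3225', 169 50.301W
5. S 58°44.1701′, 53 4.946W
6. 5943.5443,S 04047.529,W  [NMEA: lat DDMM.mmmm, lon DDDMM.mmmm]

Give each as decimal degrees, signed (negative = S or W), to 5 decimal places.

1. 88.86417, 112.52712
2. -0.63730, 118.04280
3. 68.19944, 25.10975
4. 37.87204, -169.83835
5. -58.73617, -53.08243
6. -59.72574, -40.79215

Point 1:
  φ: 51.85′ = 0.864167°; total 88.864167
  N ⇒ keep positive
  Longitude: 31.627′ = 0.527117°; total 112.527117
  E ⇒ keep positive
Point 2:
  Latitude: 0 + 38.238/60 = 0.637300
  hemisphere S, so the sign is −
  λ: 118 + 2.568/60 = 118.042800
  E → positive
Point 3:
  Lat: 11′ + 58″ = 11.96667′; 68 + 11.96667/60 = 68.199444
  N → positive
  λ: 6′ + 35.1″ = 6.58500′; 25 + 6.58500/60 = 25.109750
  E ⇒ keep positive
Point 4:
  φ: 52.3225′ = 0.872042°; total 37.872042
  N → positive
  λ: 169 + 50.301/60 = 169.838350
  W ⇒ negate
Point 5:
  Latitude: 58 + 44.1701/60 = 58.736168
  S ⇒ negate
  Lon: 53 + 4.946/60 = 53.082433
  W ⇒ negate
Point 6:
  Lat: degrees = first 2 digits = 59, minutes = 43.5443; 59 + 43.5443/60 = 59.725738
  hemisphere S, so the sign is −
  λ: split at 3 digits → 040° and 47.529′; 40 + 47.529/60 = 40.792150
  W → negative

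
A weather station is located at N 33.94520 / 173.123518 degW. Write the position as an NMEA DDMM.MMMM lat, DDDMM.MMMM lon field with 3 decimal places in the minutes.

3356.712,N / 17307.411,W

Latitude: 33° + 0.945200 × 60 = 33° 56.71200′
Lon: 173° + 0.123518 × 60 = 173° 7.41108′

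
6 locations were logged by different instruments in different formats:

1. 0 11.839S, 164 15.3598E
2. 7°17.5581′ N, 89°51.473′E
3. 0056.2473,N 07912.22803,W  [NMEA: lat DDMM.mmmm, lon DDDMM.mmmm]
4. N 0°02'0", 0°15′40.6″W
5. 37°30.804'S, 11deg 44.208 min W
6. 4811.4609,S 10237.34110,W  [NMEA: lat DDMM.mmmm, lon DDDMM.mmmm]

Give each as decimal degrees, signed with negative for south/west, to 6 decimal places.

1. -0.197317, 164.255997
2. 7.292635, 89.857883
3. 0.937455, -79.203801
4. 0.033333, -0.261278
5. -37.513400, -11.736800
6. -48.191015, -102.622352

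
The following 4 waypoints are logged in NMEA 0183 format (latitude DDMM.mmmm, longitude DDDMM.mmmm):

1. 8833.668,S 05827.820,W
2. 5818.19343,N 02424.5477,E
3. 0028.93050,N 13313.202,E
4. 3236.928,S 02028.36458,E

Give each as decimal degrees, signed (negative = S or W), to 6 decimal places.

Point 1:
  Lat: degrees = first 2 digits = 88, minutes = 33.668; 88 + 33.668/60 = 88.5611333
  S → negative
  Lon: degrees = first 3 digits = 58, minutes = 27.82; 58 + 27.82/60 = 58.4636667
  hemisphere W, so the sign is −
Point 2:
  Lat: degrees = first 2 digits = 58, minutes = 18.19343; 58 + 18.19343/60 = 58.3032238
  N → positive
  Lon: degrees = first 3 digits = 24, minutes = 24.5477; 24 + 24.5477/60 = 24.4091283
  E → positive
Point 3:
  Lat: degrees = first 2 digits = 0, minutes = 28.9305; 0 + 28.9305/60 = 0.4821750
  N ⇒ keep positive
  λ: degrees = first 3 digits = 133, minutes = 13.202; 133 + 13.202/60 = 133.2200333
  E → positive
Point 4:
  Latitude: split at 2 digits → 32° and 36.928′; 32 + 36.928/60 = 32.6154667
  S ⇒ negate
  Longitude: split at 3 digits → 020° and 28.36458′; 20 + 28.36458/60 = 20.4727430
  E ⇒ keep positive

1. -88.561133, -58.463667
2. 58.303224, 24.409128
3. 0.482175, 133.220033
4. -32.615467, 20.472743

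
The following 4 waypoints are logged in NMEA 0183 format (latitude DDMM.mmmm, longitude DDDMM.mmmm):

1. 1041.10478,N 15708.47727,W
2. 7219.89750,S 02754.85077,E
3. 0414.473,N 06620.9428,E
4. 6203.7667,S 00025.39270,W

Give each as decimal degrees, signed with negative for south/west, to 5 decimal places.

Point 1:
  Lat: split at 2 digits → 10° and 41.10478′; 10 + 41.10478/60 = 10.685080
  N → positive
  Lon: degrees = first 3 digits = 157, minutes = 8.47727; 157 + 8.47727/60 = 157.141288
  hemisphere W, so the sign is −
Point 2:
  Latitude: degrees = first 2 digits = 72, minutes = 19.8975; 72 + 19.8975/60 = 72.331625
  S → negative
  Longitude: degrees = first 3 digits = 27, minutes = 54.85077; 27 + 54.85077/60 = 27.914180
  E → positive
Point 3:
  φ: degrees = first 2 digits = 4, minutes = 14.473; 4 + 14.473/60 = 4.241217
  N ⇒ keep positive
  Lon: split at 3 digits → 066° and 20.9428′; 66 + 20.9428/60 = 66.349047
  E ⇒ keep positive
Point 4:
  Lat: split at 2 digits → 62° and 3.7667′; 62 + 3.7667/60 = 62.062778
  S → negative
  λ: split at 3 digits → 000° and 25.3927′; 0 + 25.3927/60 = 0.423212
  hemisphere W, so the sign is −

1. 10.68508, -157.14129
2. -72.33163, 27.91418
3. 4.24122, 66.34905
4. -62.06278, -0.42321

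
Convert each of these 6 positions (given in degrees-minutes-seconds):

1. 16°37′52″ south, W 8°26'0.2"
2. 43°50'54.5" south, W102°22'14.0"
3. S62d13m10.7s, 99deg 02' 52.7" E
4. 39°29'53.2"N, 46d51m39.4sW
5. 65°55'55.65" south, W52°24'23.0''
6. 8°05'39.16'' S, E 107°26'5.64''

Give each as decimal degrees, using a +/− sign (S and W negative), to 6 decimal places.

1. -16.631111, -8.433389
2. -43.848472, -102.370556
3. -62.219639, 99.047972
4. 39.498111, -46.860944
5. -65.932125, -52.406389
6. -8.094211, 107.434900

Point 1:
  φ: 16 + 37/60 + 52/3600 = 16.6311111
  hemisphere S, so the sign is −
  λ: 8° + 26/60 + 0.2/3600 = 8 + 0.433333 + 0.000056 = 8.4333889
  W ⇒ negate
Point 2:
  Latitude: 43 + 50/60 + 54.5/3600 = 43.8484722
  S ⇒ negate
  Lon: 102° + 22/60 + 14/3600 = 102 + 0.366667 + 0.003889 = 102.3705556
  hemisphere W, so the sign is −
Point 3:
  Lat: 62 + 13/60 + 10.7/3600 = 62.2196389
  S ⇒ negate
  Longitude: 2′ + 52.7″ = 2.87833′; 99 + 2.87833/60 = 99.0479722
  E → positive
Point 4:
  φ: 29′ + 53.2″ = 29.88667′; 39 + 29.88667/60 = 39.4981111
  N ⇒ keep positive
  λ: 51′ + 39.4″ = 51.65667′; 46 + 51.65667/60 = 46.8609444
  W → negative
Point 5:
  Latitude: 65 + 55/60 + 55.65/3600 = 65.9321250
  hemisphere S, so the sign is −
  Longitude: 52° + 24/60 + 23/3600 = 52 + 0.400000 + 0.006389 = 52.4063889
  hemisphere W, so the sign is −
Point 6:
  Lat: 8 + 5/60 + 39.16/3600 = 8.0942111
  S ⇒ negate
  Lon: 107 + 26/60 + 5.64/3600 = 107.4349000
  E ⇒ keep positive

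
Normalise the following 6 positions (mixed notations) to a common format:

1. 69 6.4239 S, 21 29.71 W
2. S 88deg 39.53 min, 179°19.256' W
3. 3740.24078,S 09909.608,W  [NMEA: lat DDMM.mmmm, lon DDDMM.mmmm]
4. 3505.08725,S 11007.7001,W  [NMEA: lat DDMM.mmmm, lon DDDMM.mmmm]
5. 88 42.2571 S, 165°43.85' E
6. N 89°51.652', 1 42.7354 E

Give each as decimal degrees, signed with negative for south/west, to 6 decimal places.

1. -69.107065, -21.495167
2. -88.658833, -179.320933
3. -37.670680, -99.160133
4. -35.084788, -110.128335
5. -88.704285, 165.730833
6. 89.860867, 1.712257

Point 1:
  φ: 69 + 6.4239/60 = 69.1070650
  S → negative
  Longitude: 29.71′ = 0.495167°; total 21.4951667
  hemisphere W, so the sign is −
Point 2:
  Lat: 39.53′ = 0.658833°; total 88.6588333
  hemisphere S, so the sign is −
  Lon: 19.256′ = 0.320933°; total 179.3209333
  W → negative
Point 3:
  φ: degrees = first 2 digits = 37, minutes = 40.24078; 37 + 40.24078/60 = 37.6706797
  S → negative
  λ: degrees = first 3 digits = 99, minutes = 9.608; 99 + 9.608/60 = 99.1601333
  hemisphere W, so the sign is −
Point 4:
  Latitude: split at 2 digits → 35° and 5.08725′; 35 + 5.08725/60 = 35.0847875
  S ⇒ negate
  Lon: split at 3 digits → 110° and 7.7001′; 110 + 7.7001/60 = 110.1283350
  W ⇒ negate
Point 5:
  Latitude: 42.2571′ = 0.704285°; total 88.7042850
  S → negative
  λ: 165 + 43.85/60 = 165.7308333
  E → positive
Point 6:
  φ: 51.652′ = 0.860867°; total 89.8608667
  N → positive
  Lon: 42.7354′ = 0.712257°; total 1.7122567
  E → positive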